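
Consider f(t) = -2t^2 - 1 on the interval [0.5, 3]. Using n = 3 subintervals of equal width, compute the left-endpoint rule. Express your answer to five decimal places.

Δt = (3 − 0.5)/3 = 5/6.
Left endpoints: 0.5, 4/3, 13/6.
f(0.5) = -1.5, f(4/3) = -41/9, f(13/6) = -187/18.
Sum = Δt · [f(0.5) + f(4/3) + f(13/6)].
Sum ≈ -13.70370.

-13.70370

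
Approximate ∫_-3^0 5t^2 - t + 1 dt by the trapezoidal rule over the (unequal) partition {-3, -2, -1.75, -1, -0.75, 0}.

54.0625

Subinterval widths: 1, 0.25, 0.75, 0.25, 0.75.
f(-3) = 49, f(-2) = 23, f(-1.75) = 18.0625, f(-1) = 7, f(-0.75) = 4.5625, f(0) = 1.
On each subinterval the trapezoid contributes (Δt_i/2)·[f(t_{i-1}) + f(t_i)].
Sum = 54.0625.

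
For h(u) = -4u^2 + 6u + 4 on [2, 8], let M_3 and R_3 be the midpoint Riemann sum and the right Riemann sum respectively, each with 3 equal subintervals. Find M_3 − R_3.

228

M_3 = -460.
R_3 = -688.
M_3 − R_3 = 228.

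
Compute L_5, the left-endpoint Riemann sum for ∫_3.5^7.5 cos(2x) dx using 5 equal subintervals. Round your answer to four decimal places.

0.6028

Δx = (7.5 − 3.5)/5 = 0.8.
Left endpoints: 3.5, 4.3, 5.1, 5.9, 6.7.
f(3.5) ≈ 0.7539, f(4.3) ≈ -0.6787, f(5.1) ≈ -0.7143, f(5.9) ≈ 0.7204, f(6.7) ≈ 0.6722.
Sum = Δx · [f(3.5) + f(4.3) + f(5.1) + f(5.9) + f(6.7)].
Sum ≈ 0.6028.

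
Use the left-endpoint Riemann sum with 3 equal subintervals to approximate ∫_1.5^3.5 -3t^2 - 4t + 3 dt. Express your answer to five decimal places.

Δt = (3.5 − 1.5)/3 = 2/3.
Left endpoints: 1.5, 13/6, 17/6.
f(1.5) = -9.75, f(13/6) = -19.75, f(17/6) = -389/12.
Sum = Δt · [f(1.5) + f(13/6) + f(17/6)].
Sum ≈ -41.27778.

-41.27778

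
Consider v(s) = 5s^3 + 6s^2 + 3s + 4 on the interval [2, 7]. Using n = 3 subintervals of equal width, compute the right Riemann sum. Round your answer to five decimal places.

Δs = (7 − 2)/3 = 5/3.
Right endpoints: 11/3, 16/3, 7.
v(11/3) = 9238/27, v(16/3) = 25628/27, v(7) = 2034.
Sum = Δs · [v(11/3) + v(16/3) + v(7)].
Sum ≈ 5542.22222.

5542.22222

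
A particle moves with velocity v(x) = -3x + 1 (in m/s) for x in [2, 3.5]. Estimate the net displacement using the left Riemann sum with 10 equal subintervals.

Δx = (3.5 − 2)/10 = 0.15.
Left endpoints: 2, 2.15, 2.3, 2.45, 2.6, 2.75, 2.9, 3.05, 3.2, 3.35.
v(2) = -5, v(2.15) = -5.45, v(2.3) = -5.9, v(2.45) = -6.35, v(2.6) = -6.8, v(2.75) = -7.25, v(2.9) = -7.7, v(3.05) = -8.15, v(3.2) = -8.6, v(3.35) = -9.05.
Sum = Δx · [v(2) + v(2.15) + v(2.3) + ...].
Sum = -10.5375.

-10.5375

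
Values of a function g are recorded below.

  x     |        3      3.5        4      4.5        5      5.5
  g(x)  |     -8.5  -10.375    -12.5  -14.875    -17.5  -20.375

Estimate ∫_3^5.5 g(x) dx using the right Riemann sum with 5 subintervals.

Δx = 0.5.
Sum = 0.5·[(-10.375) + (-12.5) + (-14.875) + (-17.5) + (-20.375)] = -37.8125.

-37.8125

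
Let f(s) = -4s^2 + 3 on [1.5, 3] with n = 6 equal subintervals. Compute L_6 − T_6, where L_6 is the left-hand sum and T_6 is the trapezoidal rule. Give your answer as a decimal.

3.375

L_6 = -23.6875.
T_6 = -27.0625.
L_6 − T_6 = 3.375.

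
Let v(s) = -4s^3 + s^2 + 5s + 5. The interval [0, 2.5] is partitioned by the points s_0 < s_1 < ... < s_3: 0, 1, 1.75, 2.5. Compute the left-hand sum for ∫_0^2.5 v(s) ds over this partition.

Subinterval widths: 1, 0.75, 0.75.
Left endpoints: 0, 1, 1.75.
v(0) = 5, v(1) = 7, v(1.75) = -4.625.
Sum = Σ Δs_i · v(s_i).
Sum = 6.78125.

6.78125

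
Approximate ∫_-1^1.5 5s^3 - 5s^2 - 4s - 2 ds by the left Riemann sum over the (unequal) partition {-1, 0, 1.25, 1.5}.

-11.76171875

Subinterval widths: 1, 1.25, 0.25.
Left endpoints: -1, 0, 1.25.
f(-1) = -8, f(0) = -2, f(1.25) = -5.046875.
Sum = Σ Δs_i · f(s_i).
Sum = -11.76171875.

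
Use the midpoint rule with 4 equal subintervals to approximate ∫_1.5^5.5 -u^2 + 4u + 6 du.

Δu = (5.5 − 1.5)/4 = 1.
Midpoints: 2, 3, 4, 5.
f(2) = 10, f(3) = 9, f(4) = 6, f(5) = 1.
Sum = Δu · [f(2) + f(3) + f(4) + f(5)].
Sum = 26.

26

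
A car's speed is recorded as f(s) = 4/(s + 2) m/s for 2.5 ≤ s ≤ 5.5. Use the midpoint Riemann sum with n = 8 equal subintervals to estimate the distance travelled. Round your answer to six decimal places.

2.042563

Δs = (5.5 − 2.5)/8 = 0.375.
Midpoints: 2.6875, 3.0625, 3.4375, 3.8125, 4.1875, 4.5625, 4.9375, 5.3125.
f(2.6875) = 64/75, f(3.0625) = 64/81, f(3.4375) = 64/87, f(3.8125) = 64/93, f(4.1875) = 64/99, f(4.5625) = 64/105, f(4.9375) = 64/111, f(5.3125) = 64/117.
Sum = Δs · [f(2.6875) + f(3.0625) + f(3.4375) + ...].
Sum ≈ 2.042563.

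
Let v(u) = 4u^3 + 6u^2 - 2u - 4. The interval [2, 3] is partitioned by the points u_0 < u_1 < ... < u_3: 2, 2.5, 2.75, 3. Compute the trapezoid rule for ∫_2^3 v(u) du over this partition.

94.890625

Subinterval widths: 0.5, 0.25, 0.25.
v(2) = 48, v(2.5) = 91, v(2.75) = 119.0625, v(3) = 152.
On each subinterval the trapezoid contributes (Δu_i/2)·[v(u_{i-1}) + v(u_i)].
Sum = 94.890625.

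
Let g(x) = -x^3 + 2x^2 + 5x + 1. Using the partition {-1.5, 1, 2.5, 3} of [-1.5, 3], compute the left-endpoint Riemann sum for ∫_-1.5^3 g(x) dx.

19.125

Subinterval widths: 2.5, 1.5, 0.5.
Left endpoints: -1.5, 1, 2.5.
g(-1.5) = 1.375, g(1) = 7, g(2.5) = 10.375.
Sum = Σ Δx_i · g(x_i).
Sum = 19.125.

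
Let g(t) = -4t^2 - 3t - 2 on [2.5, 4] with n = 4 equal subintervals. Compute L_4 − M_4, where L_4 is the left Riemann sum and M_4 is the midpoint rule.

7.9453125

L_4 = -74.109375.
M_4 = -82.0546875.
L_4 − M_4 = 7.9453125.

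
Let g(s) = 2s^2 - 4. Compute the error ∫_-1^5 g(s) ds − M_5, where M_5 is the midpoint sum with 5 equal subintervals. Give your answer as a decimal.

1.44

Exact integral: ∫_-1^5 g(s) ds = 60.
M_5 = 58.56.
Error = 60 − 58.56 = 1.44.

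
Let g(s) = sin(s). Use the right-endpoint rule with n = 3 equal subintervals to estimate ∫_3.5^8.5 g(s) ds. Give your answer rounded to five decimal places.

Δs = (8.5 − 3.5)/3 = 5/3.
Right endpoints: 31/6, 41/6, 8.5.
g(31/6) ≈ -0.89858, g(41/6) ≈ 0.52281, g(8.5) ≈ 0.79849.
Sum = Δs · [g(31/6) + g(41/6) + g(8.5)].
Sum ≈ 0.70454.

0.70454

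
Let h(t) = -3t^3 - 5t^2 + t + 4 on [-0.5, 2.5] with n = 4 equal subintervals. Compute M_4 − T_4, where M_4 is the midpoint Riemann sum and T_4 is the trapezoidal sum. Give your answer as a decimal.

M_4 = -38.53125.
T_4 = -44.4375.
M_4 − T_4 = 5.90625.

5.90625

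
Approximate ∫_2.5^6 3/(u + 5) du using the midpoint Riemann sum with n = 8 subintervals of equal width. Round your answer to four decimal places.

1.1487

Δu = (6 − 2.5)/8 = 0.4375.
Midpoints: 2.71875, 3.15625, 3.59375, 4.03125, 4.46875, 4.90625, 5.34375, 5.78125.
f(2.71875) = 96/247, f(3.15625) = 32/87, f(3.59375) = 96/275, f(4.03125) = 96/289, f(4.46875) = 32/101, f(4.90625) = 96/317, f(5.34375) = 96/331, f(5.78125) = 32/115.
Sum = Δu · [f(2.71875) + f(3.15625) + f(3.59375) + ...].
Sum ≈ 1.1487.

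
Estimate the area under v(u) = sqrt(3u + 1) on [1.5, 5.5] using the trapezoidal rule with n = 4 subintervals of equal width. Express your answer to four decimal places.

13.3788

Δu = (5.5 − 1.5)/4 = 1.
v(1.5) ≈ 2.3452, v(2.5) ≈ 2.9155, v(3.5) ≈ 3.3912, v(4.5) ≈ 3.8079, v(5.5) ≈ 4.1833.
T_4 = (Δu/2)·[v(u_0) + 2v(u_1) + 2v(u_2) + 2v(u_3) + v(u_4)].
Sum ≈ 13.3788.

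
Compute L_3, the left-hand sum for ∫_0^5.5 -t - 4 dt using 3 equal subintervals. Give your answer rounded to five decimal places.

-32.08333

Δt = (5.5 − 0)/3 = 11/6.
Left endpoints: 0, 11/6, 11/3.
f(0) = -4, f(11/6) = -35/6, f(11/3) = -23/3.
Sum = Δt · [f(0) + f(11/6) + f(11/3)].
Sum ≈ -32.08333.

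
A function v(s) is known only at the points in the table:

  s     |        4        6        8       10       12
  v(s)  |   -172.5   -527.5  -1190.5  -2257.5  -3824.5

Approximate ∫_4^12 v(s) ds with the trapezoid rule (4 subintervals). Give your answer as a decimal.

-11948

Δs = 2.
T_4 = (2/2)·[(-172.5) + 2·(-527.5) + 2·(-1190.5) + 2·(-2257.5) + (-3824.5)] = -11948.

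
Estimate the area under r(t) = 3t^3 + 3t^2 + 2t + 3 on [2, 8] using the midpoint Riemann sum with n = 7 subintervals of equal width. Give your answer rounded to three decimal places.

Δt = (8 − 2)/7 = 6/7.
Midpoints: 17/7, 23/7, 29/7, 5, 41/7, 47/7, 53/7.
r(17/7) = 23503/343, r(23/7) = 50893/343, r(29/7) = 94699/343, r(5) = 463, r(41/7) = 247111/343, r(47/7) = 363493/343, r(53/7) = 511843/343.
Sum = Δt · [r(17/7) + r(23/7) + r(29/7) + ...].
Sum ≈ 3624.367.

3624.367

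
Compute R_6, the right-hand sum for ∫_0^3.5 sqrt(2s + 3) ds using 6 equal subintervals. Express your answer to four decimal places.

9.2186

Δs = (3.5 − 0)/6 = 7/12.
Right endpoints: 7/12, 7/6, 1.75, 7/3, 35/12, 3.5.
f(7/12) ≈ 2.0412, f(7/6) ≈ 2.3094, f(1.75) ≈ 2.5495, f(7/3) ≈ 2.7689, f(35/12) ≈ 2.9721, f(3.5) ≈ 3.1623.
Sum = Δs · [f(7/12) + f(7/6) + f(1.75) + ...].
Sum ≈ 9.2186.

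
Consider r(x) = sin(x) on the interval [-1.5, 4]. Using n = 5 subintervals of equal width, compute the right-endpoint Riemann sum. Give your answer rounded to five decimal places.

Δx = (4 − (-1.5))/5 = 1.1.
Right endpoints: -0.4, 0.7, 1.8, 2.9, 4.
r(-0.4) ≈ -0.38942, r(0.7) ≈ 0.64422, r(1.8) ≈ 0.97385, r(2.9) ≈ 0.23925, r(4) ≈ -0.75680.
Sum = Δx · [r(-0.4) + r(0.7) + r(1.8) + r(2.9) + r(4)].
Sum ≈ 0.78220.

0.78220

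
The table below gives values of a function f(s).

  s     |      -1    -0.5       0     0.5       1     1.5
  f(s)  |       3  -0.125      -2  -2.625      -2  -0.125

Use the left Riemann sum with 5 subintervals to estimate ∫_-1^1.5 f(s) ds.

Δs = 0.5.
Sum = 0.5·[3 + (-0.125) + (-2) + (-2.625) + (-2)] = -1.875.

-1.875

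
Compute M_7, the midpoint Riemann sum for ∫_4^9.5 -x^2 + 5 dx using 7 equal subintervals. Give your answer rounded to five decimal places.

-236.67538

Δx = (9.5 − 4)/7 = 11/14.
Midpoints: 123/28, 145/28, 167/28, 6.75, 211/28, 233/28, 255/28.
f(123/28) = -11209/784, f(145/28) = -17105/784, f(167/28) = -23969/784, f(6.75) = -40.5625, f(211/28) = -40601/784, f(233/28) = -50369/784, f(255/28) = -61105/784.
Sum = Δx · [f(123/28) + f(145/28) + f(167/28) + ...].
Sum ≈ -236.67538.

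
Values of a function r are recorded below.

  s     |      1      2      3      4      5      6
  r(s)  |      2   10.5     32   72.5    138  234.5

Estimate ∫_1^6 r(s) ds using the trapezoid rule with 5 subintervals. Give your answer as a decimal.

371.25

Δs = 1.
T_5 = (1/2)·[2 + 2·10.5 + 2·32 + 2·72.5 + 2·138 + 234.5] = 371.25.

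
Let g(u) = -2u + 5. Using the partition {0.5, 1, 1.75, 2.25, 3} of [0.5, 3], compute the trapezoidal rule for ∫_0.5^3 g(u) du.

Subinterval widths: 0.5, 0.75, 0.5, 0.75.
g(0.5) = 4, g(1) = 3, g(1.75) = 1.5, g(2.25) = 0.5, g(3) = -1.
On each subinterval the trapezoid contributes (Δu_i/2)·[g(u_{i-1}) + g(u_i)].
Sum = 3.75.

3.75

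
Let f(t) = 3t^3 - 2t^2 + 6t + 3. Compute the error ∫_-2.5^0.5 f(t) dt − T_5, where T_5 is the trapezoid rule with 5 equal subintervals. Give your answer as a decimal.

1.98

Exact integral: ∫_-2.5^0.5 f(t) dt = -48.75.
T_5 = -50.73.
Error = -48.75 − (-50.73) = 1.98.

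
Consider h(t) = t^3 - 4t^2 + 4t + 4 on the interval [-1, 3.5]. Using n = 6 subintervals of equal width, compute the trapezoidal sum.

19.16015625

Δt = (3.5 − (-1))/6 = 0.75.
h(-1) = -5, h(-0.25) = 2.734375, h(0.5) = 5.125, h(1.25) = 4.703125, h(2) = 4, h(2.75) = 5.546875, h(3.5) = 11.875.
T_6 = (Δt/2)·[h(t_0) + 2h(t_1) + ... + 2h(t_{5}) + h(t_6)].
Sum = 19.16015625.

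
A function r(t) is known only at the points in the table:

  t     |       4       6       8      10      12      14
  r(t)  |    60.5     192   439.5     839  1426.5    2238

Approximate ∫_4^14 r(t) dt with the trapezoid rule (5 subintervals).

Δt = 2.
T_5 = (2/2)·[60.5 + 2·192 + 2·439.5 + 2·839 + 2·1426.5 + 2238] = 8092.5.

8092.5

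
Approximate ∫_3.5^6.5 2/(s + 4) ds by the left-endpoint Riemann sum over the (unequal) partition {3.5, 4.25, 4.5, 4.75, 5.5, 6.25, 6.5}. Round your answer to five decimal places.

0.69753

Subinterval widths: 0.75, 0.25, 0.25, 0.75, 0.75, 0.25.
Left endpoints: 3.5, 4.25, 4.5, 4.75, 5.5, 6.25.
f(3.5) = 4/15, f(4.25) = 8/33, f(4.5) = 4/17, f(4.75) = 8/35, f(5.5) = 4/19, f(6.25) = 8/41.
Sum = Σ Δs_i · f(s_i).
Sum ≈ 0.69753.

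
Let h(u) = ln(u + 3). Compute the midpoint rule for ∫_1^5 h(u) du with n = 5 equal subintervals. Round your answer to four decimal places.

Δu = (5 − 1)/5 = 0.8.
Midpoints: 1.4, 2.2, 3, 3.8, 4.6.
h(1.4) ≈ 1.4816, h(2.2) ≈ 1.6487, h(3) ≈ 1.7918, h(3.8) ≈ 1.9169, h(4.6) ≈ 2.0281.
Sum = Δu · [h(1.4) + h(2.2) + h(3) + h(3.8) + h(4.6)].
Sum ≈ 7.0937.

7.0937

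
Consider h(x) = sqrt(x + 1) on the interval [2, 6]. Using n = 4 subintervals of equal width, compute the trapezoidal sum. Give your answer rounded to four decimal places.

8.8745

Δx = (6 − 2)/4 = 1.
h(2) ≈ 1.7321, h(3) ≈ 2.0000, h(4) ≈ 2.2361, h(5) ≈ 2.4495, h(6) ≈ 2.6458.
T_4 = (Δx/2)·[h(x_0) + 2h(x_1) + 2h(x_2) + 2h(x_3) + h(x_4)].
Sum ≈ 8.8745.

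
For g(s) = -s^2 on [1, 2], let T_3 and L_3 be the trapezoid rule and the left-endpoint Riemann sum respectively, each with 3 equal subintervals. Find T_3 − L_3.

T_3 ≈ -2.35185.
L_3 ≈ -1.85185.
T_3 − L_3 = -0.5.

-0.5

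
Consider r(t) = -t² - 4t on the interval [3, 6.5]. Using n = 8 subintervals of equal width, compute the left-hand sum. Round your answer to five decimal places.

-138.81738

Δt = (6.5 − 3)/8 = 0.4375.
Left endpoints: 3, 3.4375, 3.875, 4.3125, 4.75, 5.1875, 5.625, 6.0625.
r(3) = -21, r(3.4375) = -25.56640625, r(3.875) = -30.515625, r(4.3125) = -35.84765625, r(4.75) = -41.5625, r(5.1875) = -47.66015625, r(5.625) = -54.140625, r(6.0625) = -61.00390625.
Sum = Δt · [r(3) + r(3.4375) + r(3.875) + ...].
Sum ≈ -138.81738.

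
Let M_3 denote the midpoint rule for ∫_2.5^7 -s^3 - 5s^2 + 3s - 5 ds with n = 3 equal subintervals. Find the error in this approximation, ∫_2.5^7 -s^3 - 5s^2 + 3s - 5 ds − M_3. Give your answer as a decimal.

-16.2421875

Exact integral: ∫_2.5^7 f(s) ds = -1094.484375.
M_3 = -1078.2421875.
Error = -1094.484375 − (-1078.2421875) = -16.2421875.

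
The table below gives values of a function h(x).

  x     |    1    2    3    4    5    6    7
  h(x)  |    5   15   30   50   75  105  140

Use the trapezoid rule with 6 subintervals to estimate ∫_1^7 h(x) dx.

347.5

Δx = 1.
T_6 = (1/2)·[5 + 2·15 + 2·30 + 2·50 + 2·75 + 2·105 + 140] = 347.5.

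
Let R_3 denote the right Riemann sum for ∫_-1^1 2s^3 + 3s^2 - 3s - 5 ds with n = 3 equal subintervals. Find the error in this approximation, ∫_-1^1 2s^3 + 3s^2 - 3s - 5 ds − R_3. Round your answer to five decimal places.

Exact integral: ∫_-1^1 f(s) ds = -8.
R_3 ≈ -8.2222222.
Error ≈ -8 − (-8.2222222) ≈ 0.22222.

0.22222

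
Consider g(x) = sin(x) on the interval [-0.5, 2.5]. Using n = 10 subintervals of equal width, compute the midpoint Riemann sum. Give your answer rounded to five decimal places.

1.68504

Δx = (2.5 − (-0.5))/10 = 0.3.
Midpoints: -0.35, -0.05, 0.25, 0.55, 0.85, 1.15, 1.45, 1.75, 2.05, 2.35.
g(-0.35) ≈ -0.34290, g(-0.05) ≈ -0.04998, g(0.25) ≈ 0.24740, g(0.55) ≈ 0.52269, g(0.85) ≈ 0.75128, g(1.15) ≈ 0.91276, g(1.45) ≈ 0.99271, g(1.75) ≈ 0.98399, g(2.05) ≈ 0.88736, g(2.35) ≈ 0.71147.
Sum = Δx · [g(-0.35) + g(-0.05) + g(0.25) + ...].
Sum ≈ 1.68504.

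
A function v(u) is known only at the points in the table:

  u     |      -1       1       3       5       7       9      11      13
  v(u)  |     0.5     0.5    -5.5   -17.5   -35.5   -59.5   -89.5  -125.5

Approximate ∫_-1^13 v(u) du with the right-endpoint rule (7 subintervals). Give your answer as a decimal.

Δu = 2.
Sum = 2·[0.5 + (-5.5) + (-17.5) + (-35.5) + (-59.5) + (-89.5) + (-125.5)] = -665.

-665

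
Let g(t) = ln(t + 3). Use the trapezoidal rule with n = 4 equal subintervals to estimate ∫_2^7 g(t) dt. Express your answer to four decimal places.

Δt = (7 − 2)/4 = 1.25.
g(2) ≈ 1.6094, g(3.25) ≈ 1.8326, g(4.5) ≈ 2.0149, g(5.75) ≈ 2.1691, g(7) ≈ 2.3026.
T_4 = (Δt/2)·[g(t_0) + 2g(t_1) + 2g(t_2) + 2g(t_3) + g(t_4)].
Sum ≈ 9.9657.

9.9657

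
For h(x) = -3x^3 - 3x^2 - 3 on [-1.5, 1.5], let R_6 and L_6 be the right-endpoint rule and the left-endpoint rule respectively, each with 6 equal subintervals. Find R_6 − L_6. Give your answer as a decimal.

R_6 = -21.1875.
L_6 = -11.0625.
R_6 − L_6 = -10.125.

-10.125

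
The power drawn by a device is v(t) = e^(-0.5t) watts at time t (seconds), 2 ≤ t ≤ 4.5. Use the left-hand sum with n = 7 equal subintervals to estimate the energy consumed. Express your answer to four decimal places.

Δt = (4.5 − 2)/7 = 5/14.
Left endpoints: 2, 33/14, 19/7, 43/14, 24/7, 53/14, 29/7.
v(2) ≈ 0.3679, v(33/14) ≈ 0.3077, v(19/7) ≈ 0.2574, v(43/14) ≈ 0.2153, v(24/7) ≈ 0.1801, v(53/14) ≈ 0.1506, v(29/7) ≈ 0.1260.
Sum = Δt · [v(2) + v(33/14) + v(19/7) + ...].
Sum ≈ 0.5732.

0.5732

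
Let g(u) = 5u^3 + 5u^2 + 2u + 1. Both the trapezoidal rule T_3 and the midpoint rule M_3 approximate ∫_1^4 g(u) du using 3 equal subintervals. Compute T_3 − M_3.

31.875

T_3 = 463.
M_3 = 431.125.
T_3 − M_3 = 31.875.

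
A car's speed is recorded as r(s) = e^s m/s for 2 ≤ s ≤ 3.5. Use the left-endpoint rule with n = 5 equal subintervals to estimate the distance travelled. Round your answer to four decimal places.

22.0601

Δs = (3.5 − 2)/5 = 0.3.
Left endpoints: 2, 2.3, 2.6, 2.9, 3.2.
r(2) ≈ 7.3891, r(2.3) ≈ 9.9742, r(2.6) ≈ 13.4637, r(2.9) ≈ 18.1741, r(3.2) ≈ 24.5325.
Sum = Δs · [r(2) + r(2.3) + r(2.6) + r(2.9) + r(3.2)].
Sum ≈ 22.0601.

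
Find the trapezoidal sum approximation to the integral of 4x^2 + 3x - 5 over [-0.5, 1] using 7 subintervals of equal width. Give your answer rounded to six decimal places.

-4.829082

Δx = (1 − (-0.5))/7 = 3/14.
f(-0.5) = -5.5, f(-2/7) = -271/49, f(-1/14) = -509/98, f(1/7) = -220/49, f(5/14) = -335/98, f(4/7) = -97/49, f(11/14) = -17/98, f(1) = 2.
T_7 = (Δx/2)·[f(x_0) + 2f(x_1) + ... + 2f(x_{6}) + f(x_7)].
Sum ≈ -4.829082.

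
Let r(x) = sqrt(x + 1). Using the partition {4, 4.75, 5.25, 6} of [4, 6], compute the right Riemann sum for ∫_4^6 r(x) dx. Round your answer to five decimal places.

5.03275

Subinterval widths: 0.75, 0.5, 0.75.
Right endpoints: 4.75, 5.25, 6.
r(4.75) ≈ 2.39792, r(5.25) ≈ 2.50000, r(6) ≈ 2.64575.
Sum = Σ Δx_i · r(x_i).
Sum ≈ 5.03275.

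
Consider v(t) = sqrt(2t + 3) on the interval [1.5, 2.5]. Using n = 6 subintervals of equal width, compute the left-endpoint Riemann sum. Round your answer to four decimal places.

Δt = (2.5 − 1.5)/6 = 1/6.
Left endpoints: 1.5, 5/3, 11/6, 2, 13/6, 7/3.
v(1.5) ≈ 2.4495, v(5/3) ≈ 2.5166, v(11/6) ≈ 2.5820, v(2) ≈ 2.6458, v(13/6) ≈ 2.7080, v(7/3) ≈ 2.7689.
Sum = Δt · [v(1.5) + v(5/3) + v(11/6) + ...].
Sum ≈ 2.6118.

2.6118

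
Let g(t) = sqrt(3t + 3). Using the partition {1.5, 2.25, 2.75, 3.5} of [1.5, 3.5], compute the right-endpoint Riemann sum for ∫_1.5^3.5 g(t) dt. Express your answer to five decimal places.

Subinterval widths: 0.75, 0.5, 0.75.
Right endpoints: 2.25, 2.75, 3.5.
g(2.25) ≈ 3.12250, g(2.75) ≈ 3.35410, g(3.5) ≈ 3.67423.
Sum = Σ Δt_i · g(t_i).
Sum ≈ 6.77460.

6.77460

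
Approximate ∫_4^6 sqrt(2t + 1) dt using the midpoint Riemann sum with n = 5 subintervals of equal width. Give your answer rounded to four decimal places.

Δt = (6 − 4)/5 = 0.4.
Midpoints: 4.2, 4.6, 5, 5.4, 5.8.
f(4.2) ≈ 3.0659, f(4.6) ≈ 3.1937, f(5) ≈ 3.3166, f(5.4) ≈ 3.4351, f(5.8) ≈ 3.5496.
Sum = Δt · [f(4.2) + f(4.6) + f(5) + f(5.4) + f(5.8)].
Sum ≈ 6.6244.

6.6244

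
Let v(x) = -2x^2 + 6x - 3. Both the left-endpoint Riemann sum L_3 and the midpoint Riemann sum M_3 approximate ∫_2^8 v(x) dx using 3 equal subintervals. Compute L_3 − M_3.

72

L_3 = -98.
M_3 = -170.
L_3 − M_3 = 72.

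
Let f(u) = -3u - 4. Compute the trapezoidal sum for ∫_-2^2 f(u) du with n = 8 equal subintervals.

Δu = (2 − (-2))/8 = 0.5.
f(-2) = 2, f(-1.5) = 0.5, f(-1) = -1, f(-0.5) = -2.5, f(0) = -4, f(0.5) = -5.5, f(1) = -7, f(1.5) = -8.5, f(2) = -10.
T_8 = (Δu/2)·[f(u_0) + 2f(u_1) + ... + 2f(u_{7}) + f(u_8)].
Sum = -16.

-16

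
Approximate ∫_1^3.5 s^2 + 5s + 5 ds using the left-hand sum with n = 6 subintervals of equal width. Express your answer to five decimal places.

Δs = (3.5 − 1)/6 = 5/12.
Left endpoints: 1, 17/12, 11/6, 2.25, 8/3, 37/12.
f(1) = 11, f(17/12) = 2029/144, f(11/6) = 631/36, f(2.25) = 21.3125, f(8/3) = 229/9, f(37/12) = 4309/144.
Sum = Δs · [f(1) + f(17/12) + f(11/6) + ...].
Sum ≈ 49.70775.

49.70775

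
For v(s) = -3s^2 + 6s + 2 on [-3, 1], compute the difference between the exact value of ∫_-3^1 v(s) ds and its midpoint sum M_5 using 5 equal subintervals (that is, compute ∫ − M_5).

Exact integral: ∫_-3^1 v(s) ds = -44.
M_5 = -43.36.
Error = -44 − (-43.36) = -0.64.

-0.64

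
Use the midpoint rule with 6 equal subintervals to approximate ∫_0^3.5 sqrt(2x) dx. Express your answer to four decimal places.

Δx = (3.5 − 0)/6 = 7/12.
Midpoints: 7/24, 0.875, 35/24, 49/24, 2.625, 77/24.
f(7/24) ≈ 0.7638, f(0.875) ≈ 1.3229, f(35/24) ≈ 1.7078, f(49/24) ≈ 2.0207, f(2.625) ≈ 2.2913, f(77/24) ≈ 2.5331.
Sum = Δx · [f(7/24) + f(0.875) + f(35/24) + ...].
Sum ≈ 6.2064.

6.2064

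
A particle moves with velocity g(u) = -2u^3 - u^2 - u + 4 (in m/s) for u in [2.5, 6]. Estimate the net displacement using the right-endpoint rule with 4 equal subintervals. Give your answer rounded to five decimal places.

-897.84570

Δu = (6 − 2.5)/4 = 0.875.
Right endpoints: 3.375, 4.25, 5.125, 6.
g(3.375) = -87.65234375, g(4.25) = -171.84375, g(5.125) = -296.61328125, g(6) = -470.
Sum = Δu · [g(3.375) + g(4.25) + g(5.125) + g(6)].
Sum ≈ -897.84570.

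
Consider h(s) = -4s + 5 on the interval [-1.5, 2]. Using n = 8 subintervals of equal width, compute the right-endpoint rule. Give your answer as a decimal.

10.9375

Δs = (2 − (-1.5))/8 = 0.4375.
Right endpoints: -1.0625, -0.625, -0.1875, 0.25, 0.6875, 1.125, 1.5625, 2.
h(-1.0625) = 9.25, h(-0.625) = 7.5, h(-0.1875) = 5.75, h(0.25) = 4, h(0.6875) = 2.25, h(1.125) = 0.5, h(1.5625) = -1.25, h(2) = -3.
Sum = Δs · [h(-1.0625) + h(-0.625) + h(-0.1875) + ...].
Sum = 10.9375.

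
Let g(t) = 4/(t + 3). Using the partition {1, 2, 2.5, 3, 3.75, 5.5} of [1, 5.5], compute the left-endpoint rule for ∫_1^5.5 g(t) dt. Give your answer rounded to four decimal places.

3.3007

Subinterval widths: 1, 0.5, 0.5, 0.75, 1.75.
Left endpoints: 1, 2, 2.5, 3, 3.75.
g(1) = 1, g(2) = 0.8, g(2.5) = 8/11, g(3) = 2/3, g(3.75) = 16/27.
Sum = Σ Δt_i · g(t_i).
Sum ≈ 3.3007.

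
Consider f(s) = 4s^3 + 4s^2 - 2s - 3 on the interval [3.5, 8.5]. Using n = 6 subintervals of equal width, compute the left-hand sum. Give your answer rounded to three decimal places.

4752.731

Δs = (8.5 − 3.5)/6 = 5/6.
Left endpoints: 3.5, 13/3, 31/6, 6, 41/6, 23/3.
f(3.5) = 210.5, f(13/3) = 10501/27, f(31/6) = 34837/54, f(6) = 993, f(41/6) = 78107/54, f(23/3) = 54521/27.
Sum = Δs · [f(3.5) + f(13/3) + f(31/6) + ...].
Sum ≈ 4752.731.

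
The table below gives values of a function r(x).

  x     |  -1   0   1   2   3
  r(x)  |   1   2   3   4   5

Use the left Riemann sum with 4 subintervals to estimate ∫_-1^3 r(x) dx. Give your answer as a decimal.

10

Δx = 1.
Sum = 1·[1 + 2 + 3 + 4] = 10.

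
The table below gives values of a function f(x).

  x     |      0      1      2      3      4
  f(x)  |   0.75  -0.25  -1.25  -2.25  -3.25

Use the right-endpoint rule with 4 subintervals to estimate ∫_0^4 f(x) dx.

-7

Δx = 1.
Sum = 1·[(-0.25) + (-1.25) + (-2.25) + (-3.25)] = -7.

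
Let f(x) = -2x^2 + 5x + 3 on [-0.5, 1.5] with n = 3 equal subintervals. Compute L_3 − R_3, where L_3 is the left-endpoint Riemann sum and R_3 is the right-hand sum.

L_3 ≈ 6.370370.
R_3 ≈ 10.370370.
L_3 − R_3 = -4.

-4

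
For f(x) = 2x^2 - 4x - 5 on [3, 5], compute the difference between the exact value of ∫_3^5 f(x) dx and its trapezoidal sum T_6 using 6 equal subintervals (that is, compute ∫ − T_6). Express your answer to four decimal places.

-0.0741

Exact integral: ∫_3^5 f(x) dx ≈ 23.333333.
T_6 ≈ 23.407407.
Error ≈ 23.333333 − 23.407407 ≈ -0.0741.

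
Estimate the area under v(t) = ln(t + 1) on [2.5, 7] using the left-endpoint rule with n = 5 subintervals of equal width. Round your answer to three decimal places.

Δt = (7 − 2.5)/5 = 0.9.
Left endpoints: 2.5, 3.4, 4.3, 5.2, 6.1.
v(2.5) ≈ 1.253, v(3.4) ≈ 1.482, v(4.3) ≈ 1.668, v(5.2) ≈ 1.825, v(6.1) ≈ 1.960.
Sum = Δt · [v(2.5) + v(3.4) + v(4.3) + v(5.2) + v(6.1)].
Sum ≈ 7.368.

7.368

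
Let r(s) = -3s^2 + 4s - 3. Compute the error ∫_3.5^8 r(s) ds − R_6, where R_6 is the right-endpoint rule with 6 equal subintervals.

Exact integral: ∫_3.5^8 r(s) ds = -379.125.
R_6 = -431.859375.
Error = -379.125 − (-431.859375) = 52.734375.

52.734375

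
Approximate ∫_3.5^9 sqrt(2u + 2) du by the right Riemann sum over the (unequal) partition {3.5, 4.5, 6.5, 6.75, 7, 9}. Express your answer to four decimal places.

21.9911

Subinterval widths: 1, 2, 0.25, 0.25, 2.
Right endpoints: 4.5, 6.5, 6.75, 7, 9.
f(4.5) ≈ 3.3166, f(6.5) ≈ 3.8730, f(6.75) ≈ 3.9370, f(7) ≈ 4.0000, f(9) ≈ 4.4721.
Sum = Σ Δu_i · f(u_i).
Sum ≈ 21.9911.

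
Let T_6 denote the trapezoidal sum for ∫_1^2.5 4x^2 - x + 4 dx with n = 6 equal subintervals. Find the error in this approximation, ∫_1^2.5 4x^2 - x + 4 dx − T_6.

Exact integral: ∫_1^2.5 f(x) dx = 22.875.
T_6 = 22.9375.
Error = 22.875 − 22.9375 = -0.0625.

-0.0625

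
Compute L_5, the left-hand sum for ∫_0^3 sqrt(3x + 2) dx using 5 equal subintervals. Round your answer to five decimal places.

6.89007

Δx = (3 − 0)/5 = 0.6.
Left endpoints: 0, 0.6, 1.2, 1.8, 2.4.
f(0) ≈ 1.41421, f(0.6) ≈ 1.94936, f(1.2) ≈ 2.36643, f(1.8) ≈ 2.72029, f(2.4) ≈ 3.03315.
Sum = Δx · [f(0) + f(0.6) + f(1.2) + f(1.8) + f(2.4)].
Sum ≈ 6.89007.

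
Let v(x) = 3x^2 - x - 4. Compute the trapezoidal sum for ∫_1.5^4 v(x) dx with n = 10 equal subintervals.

Δx = (4 − 1.5)/10 = 0.25.
v(1.5) = 1.25, v(1.75) = 3.4375, v(2) = 6, v(2.25) = 8.9375, v(2.5) = 12.25, v(2.75) = 15.9375, v(3) = 20, v(3.25) = 24.4375, v(3.5) = 29.25, v(3.75) = 34.4375, v(4) = 40.
T_10 = (Δx/2)·[v(x_0) + 2v(x_1) + ... + 2v(x_{9}) + v(x_10)].
Sum = 43.828125.

43.828125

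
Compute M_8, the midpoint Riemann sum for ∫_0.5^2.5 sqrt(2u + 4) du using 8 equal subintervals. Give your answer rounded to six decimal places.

Δu = (2.5 − 0.5)/8 = 0.25.
Midpoints: 0.625, 0.875, 1.125, 1.375, 1.625, 1.875, 2.125, 2.375.
f(0.625) ≈ 2.291288, f(0.875) ≈ 2.397916, f(1.125) ≈ 2.500000, f(1.375) ≈ 2.598076, f(1.625) ≈ 2.692582, f(1.875) ≈ 2.783882, f(2.125) ≈ 2.872281, f(2.375) ≈ 2.958040.
Sum = Δu · [f(0.625) + f(0.875) + f(1.125) + ...].
Sum ≈ 5.273516.

5.273516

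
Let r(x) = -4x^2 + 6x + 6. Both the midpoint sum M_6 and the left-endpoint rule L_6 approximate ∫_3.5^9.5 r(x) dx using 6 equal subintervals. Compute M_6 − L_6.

M_6 = -814.
L_6 = -682.
M_6 − L_6 = -132.

-132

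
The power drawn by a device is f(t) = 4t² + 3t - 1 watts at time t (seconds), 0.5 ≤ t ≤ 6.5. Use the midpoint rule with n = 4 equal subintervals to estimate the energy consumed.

Δt = (6.5 − 0.5)/4 = 1.5.
Midpoints: 1.25, 2.75, 4.25, 5.75.
f(1.25) = 9, f(2.75) = 37.5, f(4.25) = 84, f(5.75) = 148.5.
Sum = Δt · [f(1.25) + f(2.75) + f(4.25) + f(5.75)].
Sum = 418.5.

418.5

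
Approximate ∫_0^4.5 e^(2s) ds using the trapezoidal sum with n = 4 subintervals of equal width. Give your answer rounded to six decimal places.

5631.306293

Δs = (4.5 − 0)/4 = 1.125.
f(0) ≈ 1.000000, f(1.125) ≈ 9.487736, f(2.25) ≈ 90.017131, f(3.375) ≈ 854.058763, f(4.5) ≈ 8103.083928.
T_4 = (Δs/2)·[f(s_0) + 2f(s_1) + 2f(s_2) + 2f(s_3) + f(s_4)].
Sum ≈ 5631.306293.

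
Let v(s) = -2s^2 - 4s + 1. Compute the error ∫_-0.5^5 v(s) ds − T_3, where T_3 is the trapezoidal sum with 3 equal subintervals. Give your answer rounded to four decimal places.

Exact integral: ∫_-0.5^5 v(s) ds ≈ -127.416667.
T_3 ≈ -133.578704.
Error ≈ -127.416667 − (-133.578704) ≈ 6.1620.

6.1620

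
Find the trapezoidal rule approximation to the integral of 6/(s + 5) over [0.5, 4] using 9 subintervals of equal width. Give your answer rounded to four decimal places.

Δs = (4 − 0.5)/9 = 7/18.
f(0.5) = 12/11, f(8/9) = 54/53, f(23/18) = 108/113, f(5/3) = 0.9, f(37/18) = 108/127, f(22/9) = 54/67, f(17/6) = 36/47, f(29/9) = 27/37, f(65/18) = 108/155, f(4) = 2/3.
T_9 = (Δs/2)·[f(s_0) + 2f(s_1) + ... + 2f(s_{8}) + f(s_9)].
Sum ≈ 2.9564.

2.9564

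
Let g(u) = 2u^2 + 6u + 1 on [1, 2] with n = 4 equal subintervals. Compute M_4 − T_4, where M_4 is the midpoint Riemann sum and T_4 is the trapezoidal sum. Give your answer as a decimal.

M_4 = 14.65625.
T_4 = 14.6875.
M_4 − T_4 = -0.03125.

-0.03125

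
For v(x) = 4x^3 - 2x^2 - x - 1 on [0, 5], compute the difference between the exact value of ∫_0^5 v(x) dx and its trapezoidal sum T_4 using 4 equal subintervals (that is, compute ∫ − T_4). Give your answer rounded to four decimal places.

-36.4583

Exact integral: ∫_0^5 v(x) dx ≈ 524.166667.
T_4 = 560.625.
Error ≈ 524.166667 − 560.625 ≈ -36.4583.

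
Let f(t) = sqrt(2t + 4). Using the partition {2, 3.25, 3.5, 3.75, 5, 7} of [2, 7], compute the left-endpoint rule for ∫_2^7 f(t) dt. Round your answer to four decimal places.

16.8971

Subinterval widths: 1.25, 0.25, 0.25, 1.25, 2.
Left endpoints: 2, 3.25, 3.5, 3.75, 5.
f(2) ≈ 2.8284, f(3.25) ≈ 3.2404, f(3.5) ≈ 3.3166, f(3.75) ≈ 3.3912, f(5) ≈ 3.7417.
Sum = Σ Δt_i · f(t_i).
Sum ≈ 16.8971.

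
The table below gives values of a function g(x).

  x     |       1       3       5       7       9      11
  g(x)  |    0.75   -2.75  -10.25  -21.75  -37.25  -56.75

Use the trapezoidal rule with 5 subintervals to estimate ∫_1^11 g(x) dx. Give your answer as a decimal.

-200

Δx = 2.
T_5 = (2/2)·[0.75 + 2·(-2.75) + 2·(-10.25) + 2·(-21.75) + 2·(-37.25) + (-56.75)] = -200.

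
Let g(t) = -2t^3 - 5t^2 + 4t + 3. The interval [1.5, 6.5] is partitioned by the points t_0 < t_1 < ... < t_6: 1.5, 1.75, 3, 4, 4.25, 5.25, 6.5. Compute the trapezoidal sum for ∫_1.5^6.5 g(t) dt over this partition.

-1276.484375

Subinterval widths: 0.25, 1.25, 1, 0.25, 1, 1.25.
g(1.5) = -9, g(1.75) = -16.03125, g(3) = -84, g(4) = -189, g(4.25) = -223.84375, g(5.25) = -403.21875, g(6.5) = -731.5.
On each subinterval the trapezoid contributes (Δt_i/2)·[g(t_{i-1}) + g(t_i)].
Sum = -1276.484375.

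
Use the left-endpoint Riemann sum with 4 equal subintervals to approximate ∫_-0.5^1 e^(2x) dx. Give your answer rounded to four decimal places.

2.3572

Δx = (1 − (-0.5))/4 = 0.375.
Left endpoints: -0.5, -0.125, 0.25, 0.625.
f(-0.5) ≈ 0.3679, f(-0.125) ≈ 0.7788, f(0.25) ≈ 1.6487, f(0.625) ≈ 3.4903.
Sum = Δx · [f(-0.5) + f(-0.125) + f(0.25) + f(0.625)].
Sum ≈ 2.3572.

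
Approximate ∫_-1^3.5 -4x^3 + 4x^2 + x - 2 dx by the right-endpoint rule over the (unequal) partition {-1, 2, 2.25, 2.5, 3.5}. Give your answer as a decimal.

-184.515625

Subinterval widths: 3, 0.25, 0.25, 1.
Right endpoints: 2, 2.25, 2.5, 3.5.
f(2) = -16, f(2.25) = -25.0625, f(2.5) = -37, f(3.5) = -121.
Sum = Σ Δx_i · f(x_i).
Sum = -184.515625.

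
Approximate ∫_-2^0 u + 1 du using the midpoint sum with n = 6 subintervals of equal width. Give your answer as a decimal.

0

Δu = (0 − (-2))/6 = 1/3.
Midpoints: -11/6, -1.5, -7/6, -5/6, -0.5, -1/6.
f(-11/6) = -5/6, f(-1.5) = -0.5, f(-7/6) = -1/6, f(-5/6) = 1/6, f(-0.5) = 0.5, f(-1/6) = 5/6.
Sum = Δu · [f(-11/6) + f(-1.5) + f(-7/6) + ...].
Sum = 0.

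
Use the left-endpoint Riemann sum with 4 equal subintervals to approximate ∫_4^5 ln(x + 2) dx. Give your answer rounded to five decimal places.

1.85142

Δx = (5 − 4)/4 = 0.25.
Left endpoints: 4, 4.25, 4.5, 4.75.
f(4) ≈ 1.79176, f(4.25) ≈ 1.83258, f(4.5) ≈ 1.87180, f(4.75) ≈ 1.90954.
Sum = Δx · [f(4) + f(4.25) + f(4.5) + f(4.75)].
Sum ≈ 1.85142.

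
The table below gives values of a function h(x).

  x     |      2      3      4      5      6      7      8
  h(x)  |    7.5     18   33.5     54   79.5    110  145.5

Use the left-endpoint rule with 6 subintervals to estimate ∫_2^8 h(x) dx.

Δx = 1.
Sum = 1·[7.5 + 18 + 33.5 + 54 + 79.5 + 110] = 302.5.

302.5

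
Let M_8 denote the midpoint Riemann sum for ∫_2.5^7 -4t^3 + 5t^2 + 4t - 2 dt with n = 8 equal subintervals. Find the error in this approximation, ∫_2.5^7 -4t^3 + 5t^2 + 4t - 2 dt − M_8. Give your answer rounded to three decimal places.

-6.170

Exact integral: ∫_2.5^7 f(t) dt = -1739.8125.
M_8 ≈ -1733.64258.
Error ≈ -1739.8125 − (-1733.64258) ≈ -6.170.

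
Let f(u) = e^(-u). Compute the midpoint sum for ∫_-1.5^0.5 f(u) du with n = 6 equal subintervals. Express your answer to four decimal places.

3.8573

Δu = (0.5 − (-1.5))/6 = 1/3.
Midpoints: -4/3, -1, -2/3, -1/3, 0, 1/3.
f(-4/3) ≈ 3.7937, f(-1) ≈ 2.7183, f(-2/3) ≈ 1.9477, f(-1/3) ≈ 1.3956, f(0) ≈ 1.0000, f(1/3) ≈ 0.7165.
Sum = Δu · [f(-4/3) + f(-1) + f(-2/3) + ...].
Sum ≈ 3.8573.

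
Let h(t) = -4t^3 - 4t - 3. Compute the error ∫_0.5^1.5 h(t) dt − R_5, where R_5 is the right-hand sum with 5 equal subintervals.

Exact integral: ∫_0.5^1.5 h(t) dt = -12.
R_5 = -13.78.
Error = -12 − (-13.78) = 1.78.

1.78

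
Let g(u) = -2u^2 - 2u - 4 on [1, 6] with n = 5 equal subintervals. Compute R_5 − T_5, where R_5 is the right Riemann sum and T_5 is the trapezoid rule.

R_5 = -240.
T_5 = -200.
R_5 − T_5 = -40.

-40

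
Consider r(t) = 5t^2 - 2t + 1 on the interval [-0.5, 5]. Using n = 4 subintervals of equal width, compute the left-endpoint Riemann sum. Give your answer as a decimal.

120.44140625

Δt = (5 − (-0.5))/4 = 1.375.
Left endpoints: -0.5, 0.875, 2.25, 3.625.
r(-0.5) = 3.25, r(0.875) = 3.078125, r(2.25) = 21.8125, r(3.625) = 59.453125.
Sum = Δt · [r(-0.5) + r(0.875) + r(2.25) + r(3.625)].
Sum = 120.44140625.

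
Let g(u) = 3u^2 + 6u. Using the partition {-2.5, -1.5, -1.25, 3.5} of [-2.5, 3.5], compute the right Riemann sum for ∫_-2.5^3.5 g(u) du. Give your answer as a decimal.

271.359375

Subinterval widths: 1, 0.25, 4.75.
Right endpoints: -1.5, -1.25, 3.5.
g(-1.5) = -2.25, g(-1.25) = -2.8125, g(3.5) = 57.75.
Sum = Σ Δu_i · g(u_i).
Sum = 271.359375.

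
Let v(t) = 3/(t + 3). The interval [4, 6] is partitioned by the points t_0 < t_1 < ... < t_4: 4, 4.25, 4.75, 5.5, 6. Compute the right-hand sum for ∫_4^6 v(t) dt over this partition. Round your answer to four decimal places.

Subinterval widths: 0.25, 0.5, 0.75, 0.5.
Right endpoints: 4.25, 4.75, 5.5, 6.
v(4.25) = 12/29, v(4.75) = 12/31, v(5.5) = 6/17, v(6) = 1/3.
Sum = Σ Δt_i · v(t_i).
Sum ≈ 0.7284.

0.7284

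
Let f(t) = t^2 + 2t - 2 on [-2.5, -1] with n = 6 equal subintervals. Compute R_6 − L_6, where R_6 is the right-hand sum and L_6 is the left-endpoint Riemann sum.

R_6 = -3.640625.
L_6 = -3.078125.
R_6 − L_6 = -0.5625.

-0.5625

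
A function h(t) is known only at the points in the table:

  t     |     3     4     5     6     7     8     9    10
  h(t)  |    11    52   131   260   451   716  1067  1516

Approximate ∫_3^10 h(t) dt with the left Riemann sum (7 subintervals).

2688

Δt = 1.
Sum = 1·[11 + 52 + 131 + 260 + 451 + 716 + 1067] = 2688.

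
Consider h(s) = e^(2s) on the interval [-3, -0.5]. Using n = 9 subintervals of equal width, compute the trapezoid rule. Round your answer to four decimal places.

Δs = (-0.5 − (-3))/9 = 5/18.
h(-3) ≈ 0.0025, h(-49/18) ≈ 0.0043, h(-22/9) ≈ 0.0075, h(-13/6) ≈ 0.0131, h(-17/9) ≈ 0.0229, h(-29/18) ≈ 0.0399, h(-4/3) ≈ 0.0695, h(-19/18) ≈ 0.1211, h(-7/9) ≈ 0.2111, h(-0.5) ≈ 0.3679.
T_9 = (Δs/2)·[h(s_0) + 2h(s_1) + ... + 2h(s_{8}) + h(s_9)].
Sum ≈ 0.1874.

0.1874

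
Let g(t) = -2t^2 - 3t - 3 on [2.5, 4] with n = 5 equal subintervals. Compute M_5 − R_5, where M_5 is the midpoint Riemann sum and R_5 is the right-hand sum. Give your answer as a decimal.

3.6675

M_5 = -51.3525.
R_5 = -55.02.
M_5 − R_5 = 3.6675.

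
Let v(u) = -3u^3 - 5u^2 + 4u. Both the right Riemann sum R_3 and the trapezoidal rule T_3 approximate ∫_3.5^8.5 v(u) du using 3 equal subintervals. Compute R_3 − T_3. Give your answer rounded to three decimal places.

-1661.458

R_3 ≈ -6432.61574.
T_3 ≈ -4771.15741.
R_3 − T_3 ≈ -1661.458.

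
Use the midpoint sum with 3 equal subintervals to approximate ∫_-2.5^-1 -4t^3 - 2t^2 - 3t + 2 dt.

38.59375

Δt = (-1 − (-2.5))/3 = 0.5.
Midpoints: -2.25, -1.75, -1.25.
f(-2.25) = 44.1875, f(-1.75) = 22.5625, f(-1.25) = 10.4375.
Sum = Δt · [f(-2.25) + f(-1.75) + f(-1.25)].
Sum = 38.59375.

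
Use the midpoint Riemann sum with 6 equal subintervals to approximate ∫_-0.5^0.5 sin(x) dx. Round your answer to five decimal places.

Δx = (0.5 − (-0.5))/6 = 1/6.
Midpoints: -5/12, -0.25, -1/12, 1/12, 0.25, 5/12.
f(-5/12) ≈ -0.40471, f(-0.25) ≈ -0.24740, f(-1/12) ≈ -0.08324, f(1/12) ≈ 0.08324, f(0.25) ≈ 0.24740, f(5/12) ≈ 0.40471.
Sum = Δx · [f(-5/12) + f(-0.25) + f(-1/12) + ...].
Sum ≈ 0.00000.

0.00000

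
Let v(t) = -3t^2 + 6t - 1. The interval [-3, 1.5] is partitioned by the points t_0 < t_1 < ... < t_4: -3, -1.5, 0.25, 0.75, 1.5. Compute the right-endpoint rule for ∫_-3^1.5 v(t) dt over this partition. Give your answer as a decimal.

-22.734375

Subinterval widths: 1.5, 1.75, 0.5, 0.75.
Right endpoints: -1.5, 0.25, 0.75, 1.5.
v(-1.5) = -16.75, v(0.25) = 0.3125, v(0.75) = 1.8125, v(1.5) = 1.25.
Sum = Σ Δt_i · v(t_i).
Sum = -22.734375.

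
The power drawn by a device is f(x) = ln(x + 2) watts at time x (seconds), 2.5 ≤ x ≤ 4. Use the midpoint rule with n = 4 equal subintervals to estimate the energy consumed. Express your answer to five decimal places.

Δx = (4 − 2.5)/4 = 0.375.
Midpoints: 2.6875, 3.0625, 3.4375, 3.8125.
f(2.6875) ≈ 1.54490, f(3.0625) ≈ 1.62186, f(3.4375) ≈ 1.69332, f(3.8125) ≈ 1.76001.
Sum = Δx · [f(2.6875) + f(3.0625) + f(3.4375) + f(3.8125)].
Sum ≈ 2.48253.

2.48253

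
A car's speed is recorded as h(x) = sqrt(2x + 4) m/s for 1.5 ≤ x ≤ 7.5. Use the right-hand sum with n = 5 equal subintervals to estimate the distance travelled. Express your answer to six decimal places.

Δx = (7.5 − 1.5)/5 = 1.2.
Right endpoints: 2.7, 3.9, 5.1, 6.3, 7.5.
h(2.7) ≈ 3.065942, h(3.9) ≈ 3.435113, h(5.1) ≈ 3.768289, h(6.3) ≈ 4.074310, h(7.5) ≈ 4.358899.
Sum = Δx · [h(2.7) + h(3.9) + h(5.1) + h(6.3) + h(7.5)].
Sum ≈ 22.443063.

22.443063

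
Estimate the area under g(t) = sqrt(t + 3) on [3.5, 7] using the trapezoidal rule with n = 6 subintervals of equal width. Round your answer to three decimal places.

Δt = (7 − 3.5)/6 = 7/12.
g(3.5) ≈ 2.550, g(49/12) ≈ 2.661, g(14/3) ≈ 2.769, g(5.25) ≈ 2.872, g(35/6) ≈ 2.972, g(77/12) ≈ 3.069, g(7) ≈ 3.162.
T_6 = (Δt/2)·[g(t_0) + 2g(t_1) + ... + 2g(t_{5}) + g(t_6)].
Sum ≈ 10.033.

10.033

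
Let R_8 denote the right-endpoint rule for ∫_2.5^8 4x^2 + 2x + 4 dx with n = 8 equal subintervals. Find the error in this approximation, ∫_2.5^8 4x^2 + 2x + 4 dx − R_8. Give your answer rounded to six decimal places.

Exact integral: ∫_2.5^8 f(x) dx ≈ 741.58333333.
R_8 = 826.50390625.
Error ≈ 741.58333333 − 826.50390625 ≈ -84.920573.

-84.920573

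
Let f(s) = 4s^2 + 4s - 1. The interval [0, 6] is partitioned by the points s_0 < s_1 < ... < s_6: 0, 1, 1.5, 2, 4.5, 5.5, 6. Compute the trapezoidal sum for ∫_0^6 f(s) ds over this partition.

366

Subinterval widths: 1, 0.5, 0.5, 2.5, 1, 0.5.
f(0) = -1, f(1) = 7, f(1.5) = 14, f(2) = 23, f(4.5) = 98, f(5.5) = 142, f(6) = 167.
On each subinterval the trapezoid contributes (Δs_i/2)·[f(s_{i-1}) + f(s_i)].
Sum = 366.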